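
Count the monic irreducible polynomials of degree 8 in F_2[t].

30

The number of monic irreducibles of degree 8 over GF(2) is (1/8)·Σ_{d∣8} μ(8/d) 2^d.
Divisors of 8: 1, 2, 4, 8; μ(8/d) for each: 0, 0, -1, 1.
Σ = − 2^4 + 2^8 = 240.
N = 240/8 = 30.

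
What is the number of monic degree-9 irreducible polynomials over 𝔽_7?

4483696

Gauss's count: N_{7}(9) = (1/9) Σ_{d|9} μ(9/d)·7^d.
Divisors of 9: 1, 3, 9; μ(9/d) for each: 0, -1, 1.
Σ = − 7^3 + 7^9 = 40353264.
N = 40353264/9 = 4483696.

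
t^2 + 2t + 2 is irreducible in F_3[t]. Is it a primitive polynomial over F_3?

Yes

Write f(t) = t^2 + 2t + 2.
|GF(3^2)^×| = 3^2 − 1 = 8. Prime factorization: 8 = 2^3.
f is primitive ⇔ t has order 8 in GF(3)[t]/(f), i.e. t^(8/q) ≠ 1 for each prime q | 8.
t^(4) mod f = 2.
None equal 1, so t has full order 8; f is primitive.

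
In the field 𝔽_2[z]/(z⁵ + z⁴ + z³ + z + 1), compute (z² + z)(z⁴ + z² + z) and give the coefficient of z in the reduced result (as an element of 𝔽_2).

Multiply in 𝔽_2[z]: (z² + z)·(z⁴ + z² + z) = z⁶ + z⁵ + z⁴ + z².
Reduce using z⁵ ≡ z⁴ + z³ + z + 1 (mod z⁵ + z⁴ + z³ + z + 1).
Reduced: z.

1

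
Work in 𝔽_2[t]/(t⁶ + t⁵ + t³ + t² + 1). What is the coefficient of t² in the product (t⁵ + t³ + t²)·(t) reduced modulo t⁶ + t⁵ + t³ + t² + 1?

1

Multiply in 𝔽_2[t]: (t⁵ + t³ + t²)·(t) = t⁶ + t⁴ + t³.
Reduce using t⁶ ≡ t⁵ + t³ + t² + 1 (mod t⁶ + t⁵ + t³ + t² + 1).
Reduced: t⁵ + t⁴ + t² + 1.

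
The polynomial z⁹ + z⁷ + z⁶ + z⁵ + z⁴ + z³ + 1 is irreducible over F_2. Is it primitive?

Yes

Write f(z) = z⁹ + z⁷ + z⁶ + z⁵ + z⁴ + z³ + 1.
|GF(2^9)^×| = 2^9 − 1 = 511. Prime factorization: 511 = 7·73.
f is primitive ⇔ z has order 511 in GF(2)[z]/(f), i.e. z^(511/q) ≠ 1 for each prime q | 511.
z^(73) mod f = z⁷ + z⁶ + z⁴.
z^(7) mod f = z⁷.
None equal 1, so z has full order 511; f is primitive.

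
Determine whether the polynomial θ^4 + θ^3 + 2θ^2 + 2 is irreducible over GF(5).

Write f(θ) = θ^4 + θ^3 + 2θ^2 + 2.
Check for roots in GF(5): f(0) = 2; f(1) = 1; f(2) = 4; f(3) = 3; f(4) = 4.
No roots, so no linear factors.
Degree-2 irreducible divisors: test the 10 monic irreducibles of degree 2 over GF(5).
None of them divide f (all give nonzero remainder).
No irreducible factor of degree ≤ 2 exists, so f is irreducible over GF(5).

Yes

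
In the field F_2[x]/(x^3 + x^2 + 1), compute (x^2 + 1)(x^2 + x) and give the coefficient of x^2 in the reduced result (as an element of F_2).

1

Multiply in F_2[x]: (x^2 + 1)·(x^2 + x) = x^4 + x^3 + x^2 + x.
Reduce using x^3 ≡ x^2 + 1 (mod x^3 + x^2 + 1).
Reduced: x^2.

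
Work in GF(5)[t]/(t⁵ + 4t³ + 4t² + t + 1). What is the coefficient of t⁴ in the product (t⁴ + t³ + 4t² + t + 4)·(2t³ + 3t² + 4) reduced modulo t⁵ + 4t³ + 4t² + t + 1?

Multiply in GF(5)[t]: (t⁴ + t³ + 4t² + t + 4)·(2t³ + 3t² + 4) = 2t⁷ + t⁵ + 3t⁴ + 3t² + 4t + 1.
Reduce using t⁵ ≡ t³ + t² + 4t + 4 (mod t⁵ + 4t³ + 4t² + t + 1).
Reduced: t³ + 4t² + t + 3.

0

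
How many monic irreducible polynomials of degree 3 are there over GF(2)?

2

x^(2^3) − x is the product of all monic irreducibles of degree dividing 3; Möbius inversion gives N = (1/3) Σ μ(3/d)·2^d.
Divisors of 3: 1, 3; μ(3/d) for each: -1, 1.
Σ = − 2^1 + 2^3 = 6.
N = 6/3 = 2.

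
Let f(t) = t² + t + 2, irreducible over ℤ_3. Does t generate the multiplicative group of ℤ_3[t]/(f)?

|GF(3^2)^×| = 3^2 − 1 = 8. Prime factorization: 8 = 2^3.
f is primitive ⇔ t has order 8 in GF(3)[t]/(f), i.e. t^(8/q) ≠ 1 for each prime q | 8.
t^(4) mod f = 2.
None equal 1, so t has full order 8; f is primitive.

Yes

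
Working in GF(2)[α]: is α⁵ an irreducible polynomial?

No

Write f(α) = α⁵.
Check for roots in GF(2): f(0) = 0 → root; f(1) = 1.
f(0) = 0, so (α) divides f(α); f is reducible.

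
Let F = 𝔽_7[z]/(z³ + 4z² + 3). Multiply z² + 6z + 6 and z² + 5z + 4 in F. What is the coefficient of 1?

3

Multiply in 𝔽_7[z]: (z² + 6z + 6)·(z² + 5z + 4) = z⁴ + 4z³ + 5z² + 5z + 3.
Reduce using z³ ≡ 3z² + 4 (mod z³ + 4z² + 3).
Reduced: 5z² + 2z + 3.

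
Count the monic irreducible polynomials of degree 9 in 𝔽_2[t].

x^(2^9) − x is the product of all monic irreducibles of degree dividing 9; Möbius inversion gives N = (1/9) Σ μ(9/d)·2^d.
Divisors of 9: 1, 3, 9; μ(9/d) for each: 0, -1, 1.
Σ = − 2^3 + 2^9 = 504.
N = 504/9 = 56.

56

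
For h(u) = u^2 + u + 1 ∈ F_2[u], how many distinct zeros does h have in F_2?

Evaluate at each of the 2 elements of F_2:
h(0) = 1; h(1) = 1.
No element is a root.

0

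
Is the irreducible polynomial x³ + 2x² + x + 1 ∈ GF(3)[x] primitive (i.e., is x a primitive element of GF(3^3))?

Yes

Write f(x) = x³ + 2x² + x + 1.
|GF(3^3)^×| = 3^3 − 1 = 26. Prime factorization: 26 = 2·13.
f is primitive ⇔ x has order 26 in GF(3)[x]/(f), i.e. x^(26/q) ≠ 1 for each prime q | 26.
x^(13) mod f = 2.
x^(2) mod f = x².
None equal 1, so x has full order 26; f is primitive.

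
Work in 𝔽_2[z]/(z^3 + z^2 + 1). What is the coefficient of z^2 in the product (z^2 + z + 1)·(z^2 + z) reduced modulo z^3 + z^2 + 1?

Multiply in 𝔽_2[z]: (z^2 + z + 1)·(z^2 + z) = z^4 + z.
Reduce using z^3 ≡ z^2 + 1 (mod z^3 + z^2 + 1).
Reduced: z^2 + 1.

1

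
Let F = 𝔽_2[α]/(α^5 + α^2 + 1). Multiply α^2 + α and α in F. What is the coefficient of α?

0

Multiply in 𝔽_2[α]: (α^2 + α)·(α) = α^3 + α^2.
Reduced: α^3 + α^2.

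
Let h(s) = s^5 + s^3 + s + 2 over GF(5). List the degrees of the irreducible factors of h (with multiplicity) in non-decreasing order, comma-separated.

1, 1, 3

Roots in GF(5): h(0) = 2; h(1) = 0 → root; h(2) = 4; h(3) = 0 → root; h(4) = 4.
Linear factors from roots: (s + 4), (s + 2).
Complete factorization: h(s) = (s + 2)·(s + 4)·(s^3 + 4s^2 + 4s + 4).
Factor degrees with multiplicity: 1 + 1 + 3 = 5.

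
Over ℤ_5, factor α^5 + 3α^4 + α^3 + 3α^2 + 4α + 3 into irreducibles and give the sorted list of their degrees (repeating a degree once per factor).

1, 1, 1, 2

Write h(α) = α^5 + 3α^4 + α^3 + 3α^2 + 4α + 3.
Roots in ℤ_5: h(0) = 3; h(1) = 0 → root; h(2) = 1; h(3) = 0 → root; h(4) = 3.
Linear factors from roots: (α + 4), (α + 2).
Complete factorization: h(α) = (α + 2)·(α + 4)^2·(α^2 + 3α + 4).
Factor degrees with multiplicity: 1 + 1 + 1 + 2 = 5.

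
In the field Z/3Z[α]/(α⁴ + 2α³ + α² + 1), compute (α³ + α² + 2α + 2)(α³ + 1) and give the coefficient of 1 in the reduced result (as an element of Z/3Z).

Multiply in Z/3Z[α]: (α³ + α² + 2α + 2)·(α³ + 1) = α⁶ + α⁵ + 2α⁴ + α² + 2α + 2.
Reduce using α⁴ ≡ α³ + 2α² + 2 (mod α⁴ + 2α³ + α² + 1).
Reduced: α³ + 2.

2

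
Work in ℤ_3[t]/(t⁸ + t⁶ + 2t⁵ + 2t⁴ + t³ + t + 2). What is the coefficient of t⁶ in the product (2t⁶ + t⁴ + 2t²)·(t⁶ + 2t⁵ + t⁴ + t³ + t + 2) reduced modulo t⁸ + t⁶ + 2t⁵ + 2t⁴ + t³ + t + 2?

0

Multiply in ℤ_3[t]: (2t⁶ + t⁴ + 2t²)·(t⁶ + 2t⁵ + t⁴ + t³ + t + 2) = 2t¹² + t¹¹ + t⁹ + t⁷ + 2t⁴ + 2t³ + t².
Reduce using t⁸ ≡ 2t⁶ + t⁵ + t⁴ + 2t³ + 2t + 1 (mod t⁸ + t⁶ + 2t⁵ + 2t⁴ + t³ + t + 2).
Reduced: 2t⁷ + t⁵ + 2.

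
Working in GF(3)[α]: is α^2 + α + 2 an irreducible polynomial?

Yes

Write h(α) = α^2 + α + 2.
Check for roots in GF(3): h(0) = 2; h(1) = 1; h(2) = 2.
No roots. A degree-2 polynomial over a field with no linear factor is irreducible.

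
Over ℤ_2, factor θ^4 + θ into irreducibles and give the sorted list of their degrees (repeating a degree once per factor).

1, 1, 2

Write h(θ) = θ^4 + θ.
Roots in ℤ_2: h(0) = 0 → root; h(1) = 0 → root.
Linear factors from roots: (θ), (θ + 1).
Complete factorization: h(θ) = (θ)·(θ + 1)·(θ^2 + θ + 1).
Factor degrees with multiplicity: 1 + 1 + 2 = 4.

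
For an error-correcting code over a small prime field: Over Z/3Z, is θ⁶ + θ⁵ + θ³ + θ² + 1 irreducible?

Yes

Write g(θ) = θ⁶ + θ⁵ + θ³ + θ² + 1.
Check for roots in Z/3Z: g(0) = 1; g(1) = 2; g(2) = 1.
No roots, so no linear factors.
Monic irreducibles of degree 2 over GF(3): θ² + 1, θ² + θ + 2, θ² + 2θ + 2.
None of them divide g (all give nonzero remainder).
Degree-3 irreducible divisors: test the 8 monic irreducibles of degree 3 over GF(3).
None of them divide g (all give nonzero remainder).
No irreducible factor of degree ≤ 3 exists, so g is irreducible over GF(3).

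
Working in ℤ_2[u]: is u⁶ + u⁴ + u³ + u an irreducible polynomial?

Write g(u) = u⁶ + u⁴ + u³ + u.
Check for roots in ℤ_2: g(0) = 0 → root; g(1) = 0 → root.
g(0) = 0, so (u) divides g(u); g is reducible.

No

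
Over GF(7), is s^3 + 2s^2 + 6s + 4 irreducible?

Yes

Write h(s) = s^3 + 2s^2 + 6s + 4.
Check for roots in GF(7): h(0) = 4; h(1) = 6; h(2) = 4; h(3) = 4; h(4) = 5; h(5) = 6; h(6) = 6.
No roots. A degree-3 polynomial over a field with no linear factor is irreducible.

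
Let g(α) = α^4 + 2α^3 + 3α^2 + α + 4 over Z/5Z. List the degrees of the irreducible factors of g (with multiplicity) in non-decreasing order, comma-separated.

1, 1, 2

Roots in Z/5Z: g(0) = 4; g(1) = 1; g(2) = 0 → root; g(3) = 4; g(4) = 0 → root.
Linear factors from roots: (α + 3), (α + 1).
Complete factorization: g(α) = (α + 1)·(α + 3)·(α^2 + 3α + 3).
Factor degrees with multiplicity: 1 + 1 + 2 = 4.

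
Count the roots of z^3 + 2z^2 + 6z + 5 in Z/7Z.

Write h(z) = z^3 + 2z^2 + 6z + 5.
Evaluate at each of the 7 elements of Z/7Z:
h(0) = 5; h(1) = 0 → root; h(2) = 5; h(3) = 5; h(4) = 6; h(5) = 0 → root; h(6) = 0 → root.
Roots: {1, 5, 6}.

3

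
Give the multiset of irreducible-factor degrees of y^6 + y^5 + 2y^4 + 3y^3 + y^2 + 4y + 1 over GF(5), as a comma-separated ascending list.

1, 1, 2, 2

Write g(y) = y^6 + y^5 + 2y^4 + 3y^3 + y^2 + 4y + 1.
Roots in GF(5): g(0) = 1; g(1) = 3; g(2) = 0 → root; g(3) = 2; g(4) = 2.
Linear factors from roots: (y + 3).
Complete factorization: g(y) = (y + 3)^2·(y^2 + y + 2)·(y^2 + 4y + 2).
Factor degrees with multiplicity: 1 + 1 + 2 + 2 = 6.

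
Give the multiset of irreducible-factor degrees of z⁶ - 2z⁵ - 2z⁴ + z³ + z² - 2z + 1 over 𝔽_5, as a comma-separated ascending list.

6

Write h(z) = z⁶ - 2z⁵ - 2z⁴ + z³ + z² - 2z + 1.
Roots in 𝔽_5: h(0) = 1; h(1) = 3; h(2) = 2; h(3) = 2; h(4) = 4.
Complete factorization: h(z) = (z⁶ - 2z⁵ - 2z⁴ + z³ + z² - 2z + 1).
Factor degrees with multiplicity: 6 = 6.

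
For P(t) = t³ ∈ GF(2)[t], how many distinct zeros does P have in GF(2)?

1

Evaluate at each of the 2 elements of GF(2):
P(0) = 0 → root; P(1) = 1.
Roots: {0}.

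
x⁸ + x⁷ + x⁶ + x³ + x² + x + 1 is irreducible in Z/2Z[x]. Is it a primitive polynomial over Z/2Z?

Write f(x) = x⁸ + x⁷ + x⁶ + x³ + x² + x + 1.
|GF(2^8)^×| = 2^8 − 1 = 255. Prime factorization: 255 = 3·5·17.
f is primitive ⇔ x has order 255 in GF(2)[x]/(f), i.e. x^(255/q) ≠ 1 for each prime q | 255.
x^(85) mod f = x⁵ + x⁴ + x³ + x² + 1.
x^(51) mod f = x⁶ + x³.
x^(15) mod f = x⁵ + x⁴ + x³ + x + 1.
None equal 1, so x has full order 255; f is primitive.

Yes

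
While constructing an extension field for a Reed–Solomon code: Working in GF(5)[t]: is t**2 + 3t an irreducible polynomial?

Write f(t) = t**2 + 3t.
Check for roots in GF(5): f(0) = 0 → root; f(1) = 4; f(2) = 0 → root; f(3) = 3; f(4) = 3.
f(0) = 0, so (t) divides f(t); f is reducible.

No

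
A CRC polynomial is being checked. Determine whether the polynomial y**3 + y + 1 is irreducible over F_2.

Write g(y) = y**3 + y + 1.
Check for roots in F_2: g(0) = 1; g(1) = 1.
No roots. A degree-3 polynomial over a field with no linear factor is irreducible.

Yes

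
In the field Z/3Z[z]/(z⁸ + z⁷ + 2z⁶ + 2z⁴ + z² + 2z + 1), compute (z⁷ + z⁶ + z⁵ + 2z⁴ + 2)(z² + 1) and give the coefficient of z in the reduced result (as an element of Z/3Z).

2

Multiply in Z/3Z[z]: (z⁷ + z⁶ + z⁵ + 2z⁴ + 2)·(z² + 1) = z⁹ + z⁸ + 2z⁷ + z⁵ + 2z⁴ + 2z² + 2.
Reduce using z⁸ ≡ 2z⁷ + z⁶ + z⁴ + 2z² + z + 2 (mod z⁸ + z⁷ + 2z⁶ + 2z⁴ + z² + 2z + 1).
Reduced: 2z⁵ + 2z⁴ + 2z³ + 2z + 2.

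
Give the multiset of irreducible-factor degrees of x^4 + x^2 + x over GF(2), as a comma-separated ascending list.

1, 3

Write h(x) = x^4 + x^2 + x.
Roots in GF(2): h(0) = 0 → root; h(1) = 1.
Linear factors from roots: (x).
Complete factorization: h(x) = (x)·(x^3 + x + 1).
Factor degrees with multiplicity: 1 + 3 = 4.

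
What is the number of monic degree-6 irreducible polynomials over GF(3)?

x^(3^6) − x is the product of all monic irreducibles of degree dividing 6; Möbius inversion gives N = (1/6) Σ μ(6/d)·3^d.
Divisors of 6: 1, 2, 3, 6; μ(6/d) for each: 1, -1, -1, 1.
Σ = 3^1 − 3^2 − 3^3 + 3^6 = 696.
N = 696/6 = 116.

116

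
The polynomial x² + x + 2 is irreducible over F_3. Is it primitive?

Yes

Write f(x) = x² + x + 2.
|GF(3^2)^×| = 3^2 − 1 = 8. Prime factorization: 8 = 2^3.
f is primitive ⇔ x has order 8 in GF(3)[x]/(f), i.e. x^(8/q) ≠ 1 for each prime q | 8.
x^(4) mod f = 2.
None equal 1, so x has full order 8; f is primitive.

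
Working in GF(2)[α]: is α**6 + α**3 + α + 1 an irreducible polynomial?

No

Write m(α) = α**6 + α**3 + α + 1.
Check for roots in GF(2): m(0) = 1; m(1) = 0 → root.
m(1) = 0, so (α − 1) divides m(α); m is reducible.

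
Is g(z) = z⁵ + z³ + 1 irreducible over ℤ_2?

Yes

Check for roots in ℤ_2: g(0) = 1; g(1) = 1.
No roots, so no linear factors.
Monic irreducibles of degree 2 over GF(2): z² + z + 1.
None of them divide g (all give nonzero remainder).
No irreducible factor of degree ≤ 2 exists, so g is irreducible over GF(2).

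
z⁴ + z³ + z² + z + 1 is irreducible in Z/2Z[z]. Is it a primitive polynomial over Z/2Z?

No

Write f(z) = z⁴ + z³ + z² + z + 1.
|GF(2^4)^×| = 2^4 − 1 = 15. Prime factorization: 15 = 3·5.
f is primitive ⇔ z has order 15 in GF(2)[z]/(f), i.e. z^(15/q) ≠ 1 for each prime q | 15.
z^(5) mod f = 1
z^(3) mod f = z³.
Since z^(5) = 1, the order of z divides 5 < 15; not primitive.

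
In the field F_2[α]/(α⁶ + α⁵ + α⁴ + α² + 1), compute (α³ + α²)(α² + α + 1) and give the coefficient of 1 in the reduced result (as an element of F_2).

0

Multiply in F_2[α]: (α³ + α²)·(α² + α + 1) = α⁵ + α².
Reduced: α⁵ + α².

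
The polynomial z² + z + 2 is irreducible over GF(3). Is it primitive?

Write f(z) = z² + z + 2.
|GF(3^2)^×| = 3^2 − 1 = 8. Prime factorization: 8 = 2^3.
f is primitive ⇔ z has order 8 in GF(3)[z]/(f), i.e. z^(8/q) ≠ 1 for each prime q | 8.
z^(4) mod f = 2.
None equal 1, so z has full order 8; f is primitive.

Yes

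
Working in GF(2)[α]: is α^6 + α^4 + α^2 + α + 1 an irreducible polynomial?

Yes

Write h(α) = α^6 + α^4 + α^2 + α + 1.
Check for roots in GF(2): h(0) = 1; h(1) = 1.
No roots, so no linear factors.
Monic irreducibles of degree 2 over GF(2): α^2 + α + 1.
None of them divide h (all give nonzero remainder).
Monic irreducibles of degree 3 over GF(2): α^3 + α + 1, α^3 + α^2 + 1.
None of them divide h (all give nonzero remainder).
No irreducible factor of degree ≤ 3 exists, so h is irreducible over GF(2).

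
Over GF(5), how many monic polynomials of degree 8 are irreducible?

48750

Gauss's count: N_{5}(8) = (1/8) Σ_{d|8} μ(8/d)·5^d.
Divisors of 8: 1, 2, 4, 8; μ(8/d) for each: 0, 0, -1, 1.
Σ = − 5^4 + 5^8 = 390000.
N = 390000/8 = 48750.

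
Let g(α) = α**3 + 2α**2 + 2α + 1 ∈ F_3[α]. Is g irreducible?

No

Check for roots in F_3: g(0) = 1; g(1) = 0 → root; g(2) = 0 → root.
g(1) = 0, so (α − 1) divides g(α); g is reducible.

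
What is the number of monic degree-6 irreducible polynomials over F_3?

The number of monic irreducibles of degree 6 over GF(3) is (1/6)·Σ_{d∣6} μ(6/d) 3^d.
Divisors of 6: 1, 2, 3, 6; μ(6/d) for each: 1, -1, -1, 1.
Σ = 3^1 − 3^2 − 3^3 + 3^6 = 696.
N = 696/6 = 116.

116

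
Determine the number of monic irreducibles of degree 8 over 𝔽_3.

By the necklace-counting formula, N_3(8) = (1/8) Σ_{d|8} μ(8/d)·3^d.
Divisors of 8: 1, 2, 4, 8; μ(8/d) for each: 0, 0, -1, 1.
Σ = − 3^4 + 3^8 = 6480.
N = 6480/8 = 810.

810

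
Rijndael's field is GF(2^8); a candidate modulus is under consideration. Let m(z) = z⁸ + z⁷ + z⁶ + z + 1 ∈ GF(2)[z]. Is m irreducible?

Check for roots in GF(2): m(0) = 1; m(1) = 1.
No roots, so no linear factors.
Monic irreducibles of degree 2 over GF(2): z² + z + 1.
None of them divide m (all give nonzero remainder).
Monic irreducibles of degree 3 over GF(2): z³ + z + 1, z³ + z² + 1.
None of them divide m (all give nonzero remainder).
Monic irreducibles of degree 4 over GF(2): z⁴ + z + 1, z⁴ + z³ + 1, z⁴ + z³ + z² + z + 1.
None of them divide m (all give nonzero remainder).
No irreducible factor of degree ≤ 4 exists, so m is irreducible over GF(2).

Yes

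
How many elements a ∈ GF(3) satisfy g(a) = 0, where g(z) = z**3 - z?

Evaluate at each of the 3 elements of GF(3):
g(0) = 0 → root; g(1) = 0 → root; g(2) = 0 → root.
Roots: {0, 1, 2}.

3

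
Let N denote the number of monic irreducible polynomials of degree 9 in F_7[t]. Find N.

4483696

By the necklace-counting formula, N_7(9) = (1/9) Σ_{d|9} μ(9/d)·7^d.
Divisors of 9: 1, 3, 9; μ(9/d) for each: 0, -1, 1.
Σ = − 7^3 + 7^9 = 40353264.
N = 40353264/9 = 4483696.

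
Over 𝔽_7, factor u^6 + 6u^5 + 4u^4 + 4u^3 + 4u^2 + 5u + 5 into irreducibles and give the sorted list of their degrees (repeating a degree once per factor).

6

Write h(u) = u^6 + 6u^5 + 4u^4 + 4u^3 + 4u^2 + 5u + 5.
Complete factorization: h(u) = (u^6 + 6u^5 + 4u^4 + 4u^3 + 4u^2 + 5u + 5).
Factor degrees with multiplicity: 6 = 6.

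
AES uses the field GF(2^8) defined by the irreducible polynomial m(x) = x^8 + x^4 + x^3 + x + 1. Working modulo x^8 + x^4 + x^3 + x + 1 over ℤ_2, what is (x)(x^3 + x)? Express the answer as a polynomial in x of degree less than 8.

x^4 + x^2

Multiply in ℤ_2[x]: (x)·(x^3 + x) = x^4 + x^2.
Reduced: x^4 + x^2.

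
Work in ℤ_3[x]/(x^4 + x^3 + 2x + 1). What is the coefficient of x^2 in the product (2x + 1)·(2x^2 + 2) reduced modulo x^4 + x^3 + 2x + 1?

Multiply in ℤ_3[x]: (2x + 1)·(2x^2 + 2) = x^3 + 2x^2 + x + 2.
Reduced: x^3 + 2x^2 + x + 2.

2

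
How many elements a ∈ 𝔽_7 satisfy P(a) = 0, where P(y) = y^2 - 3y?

Evaluate at each of the 7 elements of 𝔽_7:
P(0) = 0 → root; P(1) = 5; P(2) = 5; P(3) = 0 → root; P(4) = 4; P(5) = 3; P(6) = 4.
Roots: {0, 3}.

2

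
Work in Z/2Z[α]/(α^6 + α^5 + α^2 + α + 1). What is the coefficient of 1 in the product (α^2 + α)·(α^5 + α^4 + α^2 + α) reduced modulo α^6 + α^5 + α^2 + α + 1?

1

Multiply in Z/2Z[α]: (α^2 + α)·(α^5 + α^4 + α^2 + α) = α^7 + α^5 + α^4 + α^2.
Reduce using α^6 ≡ α^5 + α^2 + α + 1 (mod α^6 + α^5 + α^2 + α + 1).
Reduced: α^4 + α^3 + α^2 + 1.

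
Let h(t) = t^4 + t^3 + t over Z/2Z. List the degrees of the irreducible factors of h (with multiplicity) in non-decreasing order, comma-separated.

1, 3

Roots in Z/2Z: h(0) = 0 → root; h(1) = 1.
Linear factors from roots: (t).
Complete factorization: h(t) = (t)·(t^3 + t^2 + 1).
Factor degrees with multiplicity: 1 + 3 = 4.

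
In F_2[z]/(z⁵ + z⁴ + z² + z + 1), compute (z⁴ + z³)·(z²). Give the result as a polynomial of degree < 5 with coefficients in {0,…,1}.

Multiply in F_2[z]: (z⁴ + z³)·(z²) = z⁶ + z⁵.
Reduce using z⁵ ≡ z⁴ + z² + z + 1 (mod z⁵ + z⁴ + z² + z + 1).
Reduced: z³ + z² + z.

z^3 + z^2 + z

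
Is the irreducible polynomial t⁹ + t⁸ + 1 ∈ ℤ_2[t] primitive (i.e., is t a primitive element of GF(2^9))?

No

Write f(t) = t⁹ + t⁸ + 1.
|GF(2^9)^×| = 2^9 − 1 = 511. Prime factorization: 511 = 7·73.
f is primitive ⇔ t has order 511 in GF(2)[t]/(f), i.e. t^(511/q) ≠ 1 for each prime q | 511.
t^(73) mod f = 1
t^(7) mod f = t⁷.
Since t^(73) = 1, the order of t divides 73 < 511; not primitive.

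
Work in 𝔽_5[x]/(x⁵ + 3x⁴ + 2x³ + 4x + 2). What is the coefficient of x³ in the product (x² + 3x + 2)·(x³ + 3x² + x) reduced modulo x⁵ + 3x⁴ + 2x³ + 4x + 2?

0

Multiply in 𝔽_5[x]: (x² + 3x + 2)·(x³ + 3x² + x) = x⁵ + x⁴ + 2x³ + 4x² + 2x.
Reduce using x⁵ ≡ 2x⁴ + 3x³ + x + 3 (mod x⁵ + 3x⁴ + 2x³ + 4x + 2).
Reduced: 3x⁴ + 4x² + 3x + 3.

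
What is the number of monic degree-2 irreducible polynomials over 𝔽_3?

Gauss's count: N_{3}(2) = (1/2) Σ_{d|2} μ(2/d)·3^d.
Divisors of 2: 1, 2; μ(2/d) for each: -1, 1.
Σ = − 3^1 + 3^2 = 6.
N = 6/2 = 3.

3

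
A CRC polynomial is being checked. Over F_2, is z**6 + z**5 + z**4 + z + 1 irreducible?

Yes

Write f(z) = z**6 + z**5 + z**4 + z + 1.
Check for roots in F_2: f(0) = 1; f(1) = 1.
No roots, so no linear factors.
Monic irreducibles of degree 2 over GF(2): z**2 + z + 1.
None of them divide f (all give nonzero remainder).
Monic irreducibles of degree 3 over GF(2): z**3 + z + 1, z**3 + z**2 + 1.
None of them divide f (all give nonzero remainder).
No irreducible factor of degree ≤ 3 exists, so f is irreducible over GF(2).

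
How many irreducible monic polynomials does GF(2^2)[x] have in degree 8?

8160

The number of monic irreducibles of degree 8 over GF(4) is (1/8)·Σ_{d∣8} μ(8/d) 4^d.
Divisors of 8: 1, 2, 4, 8; μ(8/d) for each: 0, 0, -1, 1.
Σ = − 4^4 + 4^8 = 65280.
N = 65280/8 = 8160.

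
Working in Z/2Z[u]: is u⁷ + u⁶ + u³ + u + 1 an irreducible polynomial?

Yes

Write m(u) = u⁷ + u⁶ + u³ + u + 1.
Check for roots in Z/2Z: m(0) = 1; m(1) = 1.
No roots, so no linear factors.
Monic irreducibles of degree 2 over GF(2): u² + u + 1.
None of them divide m (all give nonzero remainder).
Monic irreducibles of degree 3 over GF(2): u³ + u + 1, u³ + u² + 1.
None of them divide m (all give nonzero remainder).
No irreducible factor of degree ≤ 3 exists, so m is irreducible over GF(2).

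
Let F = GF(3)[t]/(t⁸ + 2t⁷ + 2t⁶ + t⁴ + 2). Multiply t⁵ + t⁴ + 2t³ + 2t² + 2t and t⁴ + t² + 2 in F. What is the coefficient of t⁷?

0

Multiply in GF(3)[t]: (t⁵ + t⁴ + 2t³ + 2t² + 2t)·(t⁴ + t² + 2) = t⁹ + t⁸ + t⁴ + t² + t.
Reduce using t⁸ ≡ t⁷ + t⁶ + 2t⁴ + 1 (mod t⁸ + 2t⁷ + 2t⁶ + t⁴ + 2).
Reduced: 2t⁶ + 2t⁵ + 2t⁴ + t² + 2t + 2.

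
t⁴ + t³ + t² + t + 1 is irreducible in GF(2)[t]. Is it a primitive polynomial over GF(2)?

Write f(t) = t⁴ + t³ + t² + t + 1.
|GF(2^4)^×| = 2^4 − 1 = 15. Prime factorization: 15 = 3·5.
f is primitive ⇔ t has order 15 in GF(2)[t]/(f), i.e. t^(15/q) ≠ 1 for each prime q | 15.
t^(5) mod f = 1
t^(3) mod f = t³.
Since t^(5) = 1, the order of t divides 5 < 15; not primitive.

No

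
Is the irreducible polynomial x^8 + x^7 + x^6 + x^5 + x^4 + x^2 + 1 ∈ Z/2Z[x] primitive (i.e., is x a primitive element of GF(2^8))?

Write f(x) = x^8 + x^7 + x^6 + x^5 + x^4 + x^2 + 1.
|GF(2^8)^×| = 2^8 − 1 = 255. Prime factorization: 255 = 3·5·17.
f is primitive ⇔ x has order 255 in GF(2)[x]/(f), i.e. x^(255/q) ≠ 1 for each prime q | 255.
x^(85) mod f = x^6 + x^4 + x^3 + x^2 + 1.
x^(51) mod f = x^6 + x^5 + x^4 + x^3 + x.
x^(15) mod f = x^4 + x^2.
None equal 1, so x has full order 255; f is primitive.

Yes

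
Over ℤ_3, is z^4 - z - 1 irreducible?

Write g(z) = z^4 - z - 1.
Check for roots in ℤ_3: g(0) = 2; g(1) = 2; g(2) = 1.
No roots, so no linear factors.
Monic irreducibles of degree 2 over GF(3): z^2 + 1, z^2 + z - 1, z^2 - z - 1.
None of them divide g (all give nonzero remainder).
No irreducible factor of degree ≤ 2 exists, so g is irreducible over GF(3).

Yes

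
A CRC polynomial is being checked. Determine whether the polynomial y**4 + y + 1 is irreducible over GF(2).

Write f(y) = y**4 + y + 1.
Check for roots in GF(2): f(0) = 1; f(1) = 1.
No roots, so no linear factors.
Monic irreducibles of degree 2 over GF(2): y**2 + y + 1.
None of them divide f (all give nonzero remainder).
No irreducible factor of degree ≤ 2 exists, so f is irreducible over GF(2).

Yes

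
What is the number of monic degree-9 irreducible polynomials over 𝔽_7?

4483696

x^(7^9) − x is the product of all monic irreducibles of degree dividing 9; Möbius inversion gives N = (1/9) Σ μ(9/d)·7^d.
Divisors of 9: 1, 3, 9; μ(9/d) for each: 0, -1, 1.
Σ = − 7^3 + 7^9 = 40353264.
N = 40353264/9 = 4483696.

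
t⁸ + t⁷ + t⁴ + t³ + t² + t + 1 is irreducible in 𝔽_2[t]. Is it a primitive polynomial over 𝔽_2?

Write f(t) = t⁸ + t⁷ + t⁴ + t³ + t² + t + 1.
|GF(2^8)^×| = 2^8 − 1 = 255. Prime factorization: 255 = 3·5·17.
f is primitive ⇔ t has order 255 in GF(2)[t]/(f), i.e. t^(255/q) ≠ 1 for each prime q | 255.
t^(85) mod f = t⁷ + t⁶ + t⁵ + t⁴ + t³ + t + 1.
t^(51) mod f = 1
t^(15) mod f = t⁷ + t⁶ + t⁵ + t⁴ + 1.
Since t^(51) = 1, the order of t divides 51 < 255; not primitive.

No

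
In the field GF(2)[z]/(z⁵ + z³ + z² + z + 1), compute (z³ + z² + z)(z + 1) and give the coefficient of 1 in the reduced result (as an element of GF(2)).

Multiply in GF(2)[z]: (z³ + z² + z)·(z + 1) = z⁴ + z.
Reduced: z⁴ + z.

0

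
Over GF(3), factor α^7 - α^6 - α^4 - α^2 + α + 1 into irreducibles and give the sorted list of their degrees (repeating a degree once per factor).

Write h(α) = α^7 - α^6 - α^4 - α^2 + α + 1.
Roots in GF(3): h(0) = 1; h(1) = 0 → root; h(2) = 2.
Linear factors from roots: (α - 1).
Complete factorization: h(α) = (α - 1)·(α^3 + α^2 + α - 1)·(α^3 - α^2 + 1).
Factor degrees with multiplicity: 1 + 3 + 3 = 7.

1, 3, 3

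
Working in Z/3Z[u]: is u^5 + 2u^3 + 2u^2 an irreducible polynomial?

Write h(u) = u^5 + 2u^3 + 2u^2.
Check for roots in Z/3Z: h(0) = 0 → root; h(1) = 2; h(2) = 2.
h(0) = 0, so (u) divides h(u); h is reducible.

No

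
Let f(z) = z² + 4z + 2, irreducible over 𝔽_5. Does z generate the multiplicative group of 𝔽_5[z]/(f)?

Yes

|GF(5^2)^×| = 5^2 − 1 = 24. Prime factorization: 24 = 2^3·3.
f is primitive ⇔ z has order 24 in GF(5)[z]/(f), i.e. z^(24/q) ≠ 1 for each prime q | 24.
z^(12) mod f = 4.
z^(8) mod f = 2z + 1.
None equal 1, so z has full order 24; f is primitive.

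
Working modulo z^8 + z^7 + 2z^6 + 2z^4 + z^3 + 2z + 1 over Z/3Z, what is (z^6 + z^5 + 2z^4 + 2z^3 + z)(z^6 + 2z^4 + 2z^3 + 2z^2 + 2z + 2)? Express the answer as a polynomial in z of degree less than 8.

z^3 + z^2 + 2z + 2

Multiply in Z/3Z[z]: (z^6 + z^5 + 2z^4 + 2z^3 + z)·(z^6 + 2z^4 + 2z^3 + 2z^2 + 2z + 2) = z^12 + z^11 + z^10 + 2z^8 + z^7 + z^4 + 2z^2 + 2z.
Reduce using z^8 ≡ 2z^7 + z^6 + z^4 + 2z^3 + z + 2 (mod z^8 + z^7 + 2z^6 + 2z^4 + z^3 + 2z + 1).
Reduced: z^3 + z^2 + 2z + 2.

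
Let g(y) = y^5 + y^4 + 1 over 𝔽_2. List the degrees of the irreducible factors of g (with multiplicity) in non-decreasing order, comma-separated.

Roots in 𝔽_2: g(0) = 1; g(1) = 1.
Complete factorization: g(y) = (y^2 + y + 1)·(y^3 + y + 1).
Factor degrees with multiplicity: 2 + 3 = 5.

2, 3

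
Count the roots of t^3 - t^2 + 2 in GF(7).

1

Write P(t) = t^3 - t^2 + 2.
Evaluate at each of the 7 elements of GF(7):
P(0) = 2; P(1) = 2; P(2) = 6; P(3) = 6; P(4) = 1; P(5) = 4; P(6) = 0 → root.
Roots: {6}.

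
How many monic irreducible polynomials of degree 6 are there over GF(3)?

Gauss's count: N_{3}(6) = (1/6) Σ_{d|6} μ(6/d)·3^d.
Divisors of 6: 1, 2, 3, 6; μ(6/d) for each: 1, -1, -1, 1.
Σ = 3^1 − 3^2 − 3^3 + 3^6 = 696.
N = 696/6 = 116.

116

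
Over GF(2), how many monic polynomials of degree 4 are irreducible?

Gauss's count: N_{2}(4) = (1/4) Σ_{d|4} μ(4/d)·2^d.
Divisors of 4: 1, 2, 4; μ(4/d) for each: 0, -1, 1.
Σ = − 2^2 + 2^4 = 12.
N = 12/4 = 3.

3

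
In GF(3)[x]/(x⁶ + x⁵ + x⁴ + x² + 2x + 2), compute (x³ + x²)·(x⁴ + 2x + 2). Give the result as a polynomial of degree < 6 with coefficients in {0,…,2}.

Multiply in GF(3)[x]: (x³ + x²)·(x⁴ + 2x + 2) = x⁷ + x⁶ + 2x⁴ + x³ + 2x².
Reduce using x⁶ ≡ 2x⁵ + 2x⁴ + 2x² + x + 1 (mod x⁶ + x⁵ + x⁴ + x² + 2x + 2).
Reduced: 2x⁵ + 2x⁴ + x.

2x^5 + 2x^4 + x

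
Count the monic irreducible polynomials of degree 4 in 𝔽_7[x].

588

x^(7^4) − x is the product of all monic irreducibles of degree dividing 4; Möbius inversion gives N = (1/4) Σ μ(4/d)·7^d.
Divisors of 4: 1, 2, 4; μ(4/d) for each: 0, -1, 1.
Σ = − 7^2 + 7^4 = 2352.
N = 2352/4 = 588.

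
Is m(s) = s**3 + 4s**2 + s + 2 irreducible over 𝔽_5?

Yes

Check for roots in 𝔽_5: m(0) = 2; m(1) = 3; m(2) = 3; m(3) = 3; m(4) = 4.
No roots. A degree-3 polynomial over a field with no linear factor is irreducible.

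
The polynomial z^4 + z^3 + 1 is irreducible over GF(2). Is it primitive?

Write f(z) = z^4 + z^3 + 1.
|GF(2^4)^×| = 2^4 − 1 = 15. Prime factorization: 15 = 3·5.
f is primitive ⇔ z has order 15 in GF(2)[z]/(f), i.e. z^(15/q) ≠ 1 for each prime q | 15.
z^(5) mod f = z^3 + z + 1.
z^(3) mod f = z^3.
None equal 1, so z has full order 15; f is primitive.

Yes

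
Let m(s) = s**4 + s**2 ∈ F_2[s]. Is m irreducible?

Check for roots in F_2: m(0) = 0 → root; m(1) = 0 → root.
m(0) = 0, so (s) divides m(s); m is reducible.

No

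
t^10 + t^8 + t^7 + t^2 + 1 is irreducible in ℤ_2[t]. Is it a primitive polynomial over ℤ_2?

Write f(t) = t^10 + t^8 + t^7 + t^2 + 1.
|GF(2^10)^×| = 2^10 − 1 = 1023. Prime factorization: 1023 = 3·11·31.
f is primitive ⇔ t has order 1023 in GF(2)[t]/(f), i.e. t^(1023/q) ≠ 1 for each prime q | 1023.
t^(341) mod f = t^8 + t^7 + t^6 + t^5 + t^2 + t + 1.
t^(93) mod f = t^8 + t^3 + t^2 + t.
t^(33) mod f = t^8 + t^7 + t^3 + t^2.
None equal 1, so t has full order 1023; f is primitive.

Yes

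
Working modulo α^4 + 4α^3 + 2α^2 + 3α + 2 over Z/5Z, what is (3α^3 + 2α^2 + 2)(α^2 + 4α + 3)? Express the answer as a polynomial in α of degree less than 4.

3α^3 + α + 2

Multiply in Z/5Z[α]: (3α^3 + 2α^2 + 2)·(α^2 + 4α + 3) = 3α^5 + 4α^4 + 2α^3 + 3α^2 + 3α + 1.
Reduce using α^4 ≡ α^3 + 3α^2 + 2α + 3 (mod α^4 + 4α^3 + 2α^2 + 3α + 2).
Reduced: 3α^3 + α + 2.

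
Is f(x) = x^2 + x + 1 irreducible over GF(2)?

Yes

Check for roots in GF(2): f(0) = 1; f(1) = 1.
No roots. A degree-2 polynomial over a field with no linear factor is irreducible.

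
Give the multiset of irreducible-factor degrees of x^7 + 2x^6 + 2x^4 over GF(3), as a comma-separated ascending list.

1, 1, 1, 1, 1, 2

Write f(x) = x^7 + 2x^6 + 2x^4.
Roots in GF(3): f(0) = 0 → root; f(1) = 2; f(2) = 0 → root.
Linear factors from roots: (x), (x + 1).
Complete factorization: f(x) = (x + 1)·(x)^4·(x^2 + x + 2).
Factor degrees with multiplicity: 1 + 1 + 1 + 1 + 1 + 2 = 7.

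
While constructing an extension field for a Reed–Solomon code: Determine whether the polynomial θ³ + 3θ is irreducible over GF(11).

No

Write h(θ) = θ³ + 3θ.
Check each element of GF(11) for a root: h(0)=0, h(1)=4, h(2)=3, h(3)=3, h(4)=10, h(5)=8, h(6)=3, h(7)=1, h(8)=8, h(9)=8, h(10)=7.
h(0) = 0, so (θ) divides h(θ); h is reducible.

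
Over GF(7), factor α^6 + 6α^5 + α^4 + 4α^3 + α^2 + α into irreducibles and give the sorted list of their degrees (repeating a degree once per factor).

1, 1, 2, 2

Write f(α) = α^6 + 6α^5 + α^4 + 4α^3 + α^2 + α.
Linear factors from roots: (α), (α + 6).
Complete factorization: f(α) = (α)·(α + 6)·(α^2 + 2α + 3)·(α^2 + 5α + 2).
Factor degrees with multiplicity: 1 + 1 + 2 + 2 = 6.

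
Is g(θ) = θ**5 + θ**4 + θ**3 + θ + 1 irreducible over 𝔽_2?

Check for roots in 𝔽_2: g(0) = 1; g(1) = 1.
No roots, so no linear factors.
Monic irreducibles of degree 2 over GF(2): θ**2 + θ + 1.
None of them divide g (all give nonzero remainder).
No irreducible factor of degree ≤ 2 exists, so g is irreducible over GF(2).

Yes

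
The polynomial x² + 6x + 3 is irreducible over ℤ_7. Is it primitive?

Yes

Write f(x) = x² + 6x + 3.
|GF(7^2)^×| = 7^2 − 1 = 48. Prime factorization: 48 = 2^4·3.
f is primitive ⇔ x has order 48 in GF(7)[x]/(f), i.e. x^(48/q) ≠ 1 for each prime q | 48.
x^(24) mod f = 6.
x^(16) mod f = 2.
None equal 1, so x has full order 48; f is primitive.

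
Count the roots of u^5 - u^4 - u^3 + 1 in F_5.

Write h(u) = u^5 - u^4 - u^3 + 1.
Evaluate at each of the 5 elements of F_5:
h(0) = 1; h(1) = 0 → root; h(2) = 4; h(3) = 1; h(4) = 0 → root.
Roots: {1, 4}.

2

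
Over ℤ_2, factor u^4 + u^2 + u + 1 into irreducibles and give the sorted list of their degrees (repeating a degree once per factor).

Write h(u) = u^4 + u^2 + u + 1.
Roots in ℤ_2: h(0) = 1; h(1) = 0 → root.
Linear factors from roots: (u + 1).
Complete factorization: h(u) = (u + 1)·(u^3 + u^2 + 1).
Factor degrees with multiplicity: 1 + 3 = 4.

1, 3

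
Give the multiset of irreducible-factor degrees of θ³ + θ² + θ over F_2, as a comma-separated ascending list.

1, 2

Write f(θ) = θ³ + θ² + θ.
Roots in F_2: f(0) = 0 → root; f(1) = 1.
Linear factors from roots: (θ).
Complete factorization: f(θ) = (θ)·(θ² + θ + 1).
Factor degrees with multiplicity: 1 + 2 = 3.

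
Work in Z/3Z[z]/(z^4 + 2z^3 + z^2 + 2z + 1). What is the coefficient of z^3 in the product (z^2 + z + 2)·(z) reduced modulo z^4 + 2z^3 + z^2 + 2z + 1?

1

Multiply in Z/3Z[z]: (z^2 + z + 2)·(z) = z^3 + z^2 + 2z.
Reduced: z^3 + z^2 + 2z.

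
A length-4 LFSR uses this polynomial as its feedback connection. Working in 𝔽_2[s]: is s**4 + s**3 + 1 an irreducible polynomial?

Yes

Write m(s) = s**4 + s**3 + 1.
Check for roots in 𝔽_2: m(0) = 1; m(1) = 1.
No roots, so no linear factors.
Monic irreducibles of degree 2 over GF(2): s**2 + s + 1.
None of them divide m (all give nonzero remainder).
No irreducible factor of degree ≤ 2 exists, so m is irreducible over GF(2).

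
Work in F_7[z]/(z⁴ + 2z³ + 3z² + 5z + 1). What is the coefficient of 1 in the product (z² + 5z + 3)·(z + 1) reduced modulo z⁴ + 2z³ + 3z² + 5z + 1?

3

Multiply in F_7[z]: (z² + 5z + 3)·(z + 1) = z³ + 6z² + z + 3.
Reduced: z³ + 6z² + z + 3.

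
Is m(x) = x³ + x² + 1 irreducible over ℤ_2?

Check for roots in ℤ_2: m(0) = 1; m(1) = 1.
No roots. A degree-3 polynomial over a field with no linear factor is irreducible.

Yes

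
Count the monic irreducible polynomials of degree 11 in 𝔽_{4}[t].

381300

Gauss's count: N_{4}(11) = (1/11) Σ_{d|11} μ(11/d)·4^d.
Divisors of 11: 1, 11; μ(11/d) for each: -1, 1.
Σ = − 4^1 + 4^11 = 4194300.
N = 4194300/11 = 381300.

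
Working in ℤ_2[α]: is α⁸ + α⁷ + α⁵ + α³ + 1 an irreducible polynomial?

Yes

Write g(α) = α⁸ + α⁷ + α⁵ + α³ + 1.
Check for roots in ℤ_2: g(0) = 1; g(1) = 1.
No roots, so no linear factors.
Monic irreducibles of degree 2 over GF(2): α² + α + 1.
None of them divide g (all give nonzero remainder).
Monic irreducibles of degree 3 over GF(2): α³ + α + 1, α³ + α² + 1.
None of them divide g (all give nonzero remainder).
Monic irreducibles of degree 4 over GF(2): α⁴ + α + 1, α⁴ + α³ + 1, α⁴ + α³ + α² + α + 1.
None of them divide g (all give nonzero remainder).
No irreducible factor of degree ≤ 4 exists, so g is irreducible over GF(2).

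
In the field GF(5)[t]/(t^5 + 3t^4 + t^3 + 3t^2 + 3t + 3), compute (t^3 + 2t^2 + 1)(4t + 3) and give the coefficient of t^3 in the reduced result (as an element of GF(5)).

Multiply in GF(5)[t]: (t^3 + 2t^2 + 1)·(4t + 3) = 4t^4 + t^3 + t^2 + 4t + 3.
Reduced: 4t^4 + t^3 + t^2 + 4t + 3.

1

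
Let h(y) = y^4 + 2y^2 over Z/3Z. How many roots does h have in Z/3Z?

Evaluate at each of the 3 elements of Z/3Z:
h(0) = 0 → root; h(1) = 0 → root; h(2) = 0 → root.
Roots: {0, 1, 2}.

3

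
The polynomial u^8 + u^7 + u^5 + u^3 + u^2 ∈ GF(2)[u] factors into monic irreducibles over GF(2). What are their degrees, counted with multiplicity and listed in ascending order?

Write g(u) = u^8 + u^7 + u^5 + u^3 + u^2.
Roots in GF(2): g(0) = 0 → root; g(1) = 1.
Linear factors from roots: (u).
Complete factorization: g(u) = (u)^2·(u^2 + u + 1)^3.
Factor degrees with multiplicity: 1 + 1 + 2 + 2 + 2 = 8.

1, 1, 2, 2, 2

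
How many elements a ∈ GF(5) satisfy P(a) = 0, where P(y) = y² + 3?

0

Evaluate at each of the 5 elements of GF(5):
P(0) = 3; P(1) = 4; P(2) = 2; P(3) = 2; P(4) = 4.
No element is a root.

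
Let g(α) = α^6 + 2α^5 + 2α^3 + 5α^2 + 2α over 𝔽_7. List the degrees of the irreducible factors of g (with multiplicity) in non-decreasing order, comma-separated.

1, 1, 1, 1, 2

Linear factors from roots: (α), (α + 5), (α + 2), (α + 1).
Complete factorization: g(α) = (α)·(α + 1)·(α + 2)·(α + 5)·(α^2 + α + 3).
Factor degrees with multiplicity: 1 + 1 + 1 + 1 + 2 = 6.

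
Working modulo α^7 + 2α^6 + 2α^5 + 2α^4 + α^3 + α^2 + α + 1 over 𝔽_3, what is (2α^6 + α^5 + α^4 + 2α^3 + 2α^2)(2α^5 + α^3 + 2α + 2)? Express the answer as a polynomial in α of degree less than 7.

Multiply in 𝔽_3[α]: (2α^6 + α^5 + α^4 + 2α^3 + 2α^2)·(2α^5 + α^3 + 2α + 2) = α^11 + 2α^10 + α^9 + 2α^8 + 2α^6 + 2α^3 + α^2.
Reduce using α^7 ≡ α^6 + α^5 + α^4 + 2α^3 + 2α^2 + 2α + 2 (mod α^7 + 2α^6 + 2α^5 + 2α^4 + α^3 + α^2 + α + 1).
Reduced: 2α^6 + 2α^5 + α^4 + α^3 + α.

2α^6 + 2α^5 + α^4 + α^3 + α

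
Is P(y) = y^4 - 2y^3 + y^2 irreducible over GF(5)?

No

Check for roots in GF(5): P(0) = 0 → root; P(1) = 0 → root; P(2) = 4; P(3) = 1; P(4) = 4.
P(0) = 0, so (y) divides P(y); P is reducible.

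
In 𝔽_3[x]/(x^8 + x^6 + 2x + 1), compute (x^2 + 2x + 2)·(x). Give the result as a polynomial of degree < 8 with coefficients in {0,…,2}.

x^3 + 2x^2 + 2x

Multiply in 𝔽_3[x]: (x^2 + 2x + 2)·(x) = x^3 + 2x^2 + 2x.
Reduced: x^3 + 2x^2 + 2x.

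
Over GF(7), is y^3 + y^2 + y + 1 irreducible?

No

Write m(y) = y^3 + y^2 + y + 1.
Check for roots in GF(7): m(0) = 1; m(1) = 4; m(2) = 1; m(3) = 5; m(4) = 1; m(5) = 2; m(6) = 0 → root.
m(6) = 0, so (y − 6) divides m(y); m is reducible.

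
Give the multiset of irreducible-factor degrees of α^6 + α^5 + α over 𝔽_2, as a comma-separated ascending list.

Write g(α) = α^6 + α^5 + α.
Roots in 𝔽_2: g(0) = 0 → root; g(1) = 1.
Linear factors from roots: (α).
Complete factorization: g(α) = (α)·(α^2 + α + 1)·(α^3 + α + 1).
Factor degrees with multiplicity: 1 + 2 + 3 = 6.

1, 2, 3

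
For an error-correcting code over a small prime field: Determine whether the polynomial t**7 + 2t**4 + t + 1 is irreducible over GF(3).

No

Write P(t) = t**7 + 2t**4 + t + 1.
Check for roots in GF(3): P(0) = 1; P(1) = 2; P(2) = 1.
No roots, so no linear factors.
Monic irreducibles of degree 2 over GF(3): t**2 + 1, t**2 + t + 2, t**2 + 2t + 2.
t**2 + 1 divides P: P(t) = (t**2 + 1)·(t**5 + 2t**3 + 2t**2 + t + 1).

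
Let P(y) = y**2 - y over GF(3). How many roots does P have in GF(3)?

2

Evaluate at each of the 3 elements of GF(3):
P(0) = 0 → root; P(1) = 0 → root; P(2) = 2.
Roots: {0, 1}.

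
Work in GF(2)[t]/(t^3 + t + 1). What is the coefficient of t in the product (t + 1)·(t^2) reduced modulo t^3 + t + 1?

Multiply in GF(2)[t]: (t + 1)·(t^2) = t^3 + t^2.
Reduce using t^3 ≡ t + 1 (mod t^3 + t + 1).
Reduced: t^2 + t + 1.

1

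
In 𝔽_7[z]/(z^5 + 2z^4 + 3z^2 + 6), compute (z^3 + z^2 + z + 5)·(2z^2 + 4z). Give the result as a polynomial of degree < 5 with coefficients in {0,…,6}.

Multiply in 𝔽_7[z]: (z^3 + z^2 + z + 5)·(2z^2 + 4z) = 2z^5 + 6z^4 + 6z^3 + 6z.
Reduce using z^5 ≡ 5z^4 + 4z^2 + 1 (mod z^5 + 2z^4 + 3z^2 + 6).
Reduced: 2z^4 + 6z^3 + z^2 + 6z + 2.

2z^4 + 6z^3 + z^2 + 6z + 2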